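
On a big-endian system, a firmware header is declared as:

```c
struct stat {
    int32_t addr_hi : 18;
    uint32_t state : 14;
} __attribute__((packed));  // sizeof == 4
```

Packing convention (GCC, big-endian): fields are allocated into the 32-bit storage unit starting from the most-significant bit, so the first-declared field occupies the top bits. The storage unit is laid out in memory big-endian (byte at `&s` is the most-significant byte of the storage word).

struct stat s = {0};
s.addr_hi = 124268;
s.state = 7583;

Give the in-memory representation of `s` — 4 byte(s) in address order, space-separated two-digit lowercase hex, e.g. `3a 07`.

79 5b 1d 9f

addr_hi:18 = 124268 → 0x1e56c << 14 → word 0x795b0000
state:14 = 7583 → 0x1d9f << 0 → word 0x795b1d9f
word = 0x795b1d9f → big-endian bytes:
  [0]=0x79  [1]=0x5b  [2]=0x1d  [3]=0x9f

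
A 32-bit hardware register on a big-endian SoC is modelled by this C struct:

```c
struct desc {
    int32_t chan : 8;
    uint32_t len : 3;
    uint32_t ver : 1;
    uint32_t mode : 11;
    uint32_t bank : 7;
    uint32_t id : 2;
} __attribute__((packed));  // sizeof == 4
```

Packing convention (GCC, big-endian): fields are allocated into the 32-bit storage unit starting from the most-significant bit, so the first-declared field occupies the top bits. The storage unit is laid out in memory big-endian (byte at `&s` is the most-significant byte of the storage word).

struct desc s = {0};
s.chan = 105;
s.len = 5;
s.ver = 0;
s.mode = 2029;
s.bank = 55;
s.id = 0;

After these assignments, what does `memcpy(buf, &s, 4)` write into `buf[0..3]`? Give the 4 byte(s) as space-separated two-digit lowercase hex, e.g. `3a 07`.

69 af da dc

chan (8b) val=105 bits=0x69 at bit 24: 0x69000000
len (3b) val=5 bits=0x5 at bit 21: 0x69a00000
ver (1b) val=0 bits=0x0 at bit 20: 0x69a00000
mode (11b) val=2029 bits=0x7ed at bit 9: 0x69afda00
bank (7b) val=55 bits=0x37 at bit 2: 0x69afdadc
id (2b) val=0 bits=0x0 at bit 0: 0x69afdadc
word = 0x69afdadc → big-endian bytes:
  [0]=0x69  [1]=0xaf  [2]=0xda  [3]=0xdc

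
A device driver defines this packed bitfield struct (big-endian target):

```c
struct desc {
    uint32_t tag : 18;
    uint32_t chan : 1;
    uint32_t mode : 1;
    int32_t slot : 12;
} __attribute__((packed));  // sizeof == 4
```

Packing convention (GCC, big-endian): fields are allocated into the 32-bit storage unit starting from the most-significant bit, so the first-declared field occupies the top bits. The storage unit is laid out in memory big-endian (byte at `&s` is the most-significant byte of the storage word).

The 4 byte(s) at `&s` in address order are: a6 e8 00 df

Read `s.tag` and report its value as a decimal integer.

[0]=0xa6 [1]=0xe8 [2]=0x00 [3]=0xdf (big-endian) → word 0xa6e800df
tag:18 @ bit 14 → (0xa6e800df>>14)&0x3ffff = 0x29ba0  ←
chan:1 @ bit 13 → (0xa6e800df>>13)&0x1 = 0x0
mode:1 @ bit 12 → (0xa6e800df>>12)&0x1 = 0x0
slot:12 @ bit 0 → (0xa6e800df>>0)&0xfff = 0xdf

170912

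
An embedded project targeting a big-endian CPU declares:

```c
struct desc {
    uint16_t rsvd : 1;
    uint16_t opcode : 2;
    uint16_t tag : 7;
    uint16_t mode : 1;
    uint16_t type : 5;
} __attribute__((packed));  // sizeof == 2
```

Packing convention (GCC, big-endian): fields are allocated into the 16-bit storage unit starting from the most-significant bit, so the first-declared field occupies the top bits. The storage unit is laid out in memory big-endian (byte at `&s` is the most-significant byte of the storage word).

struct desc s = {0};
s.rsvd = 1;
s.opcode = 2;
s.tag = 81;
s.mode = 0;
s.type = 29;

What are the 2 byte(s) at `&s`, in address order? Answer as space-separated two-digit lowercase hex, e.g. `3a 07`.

d4 5d

rsvd:1 = 1 → 0x1 << 15 → word 0x8000
opcode:2 = 2 → 0x2 << 13 → word 0xc000
tag:7 = 81 → 0x51 << 6 → word 0xd440
mode:1 = 0 → 0x0 << 5 → word 0xd440
type:5 = 29 → 0x1d << 0 → word 0xd45d
word = 0xd45d → big-endian bytes:
  [0]=0xd4  [1]=0x5d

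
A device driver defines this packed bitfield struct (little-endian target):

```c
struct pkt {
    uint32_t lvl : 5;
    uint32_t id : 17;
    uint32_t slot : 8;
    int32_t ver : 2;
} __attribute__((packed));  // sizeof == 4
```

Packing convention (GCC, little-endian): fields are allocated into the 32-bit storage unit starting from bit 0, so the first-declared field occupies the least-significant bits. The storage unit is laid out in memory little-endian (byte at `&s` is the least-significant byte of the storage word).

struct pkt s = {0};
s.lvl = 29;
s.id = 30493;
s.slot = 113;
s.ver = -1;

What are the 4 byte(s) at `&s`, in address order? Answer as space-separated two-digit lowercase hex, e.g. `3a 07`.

[0+:5] lvl=29 & 0x1f = 0x1d; word=0x0000001d
[5+:17] id=30493 & 0x1ffff = 0x771d; word=0x000ee3bd
[22+:8] slot=113 & 0xff = 0x71; word=0x1c4ee3bd
[30+:2] ver=-1 & 0x3 = 0x3; word=0xdc4ee3bd
word = 0xdc4ee3bd → little-endian bytes:
  [0]=0xbd  [1]=0xe3  [2]=0x4e  [3]=0xdc

bd e3 4e dc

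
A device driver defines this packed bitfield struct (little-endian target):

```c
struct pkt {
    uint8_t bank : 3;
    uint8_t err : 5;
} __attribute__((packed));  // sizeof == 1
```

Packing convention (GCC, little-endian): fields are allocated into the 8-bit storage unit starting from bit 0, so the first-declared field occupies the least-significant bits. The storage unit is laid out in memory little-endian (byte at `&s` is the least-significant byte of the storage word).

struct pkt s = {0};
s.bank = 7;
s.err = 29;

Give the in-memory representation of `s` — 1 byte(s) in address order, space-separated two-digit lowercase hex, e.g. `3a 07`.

ef

[0+:3] bank=7 & 0x7 = 0x7; word=0x07
[3+:5] err=29 & 0x1f = 0x1d; word=0xef
word = 0xef → little-endian bytes:
  [0]=0xef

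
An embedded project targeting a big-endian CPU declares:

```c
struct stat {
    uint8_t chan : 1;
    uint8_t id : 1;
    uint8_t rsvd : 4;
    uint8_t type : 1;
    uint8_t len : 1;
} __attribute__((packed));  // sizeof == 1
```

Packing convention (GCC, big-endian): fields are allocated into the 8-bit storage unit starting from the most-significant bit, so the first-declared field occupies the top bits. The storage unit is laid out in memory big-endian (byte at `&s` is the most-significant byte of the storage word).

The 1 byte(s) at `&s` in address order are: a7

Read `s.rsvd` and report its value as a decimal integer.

[0]=0xa7 (big-endian) → word 0xa7
chan [7+:1] = (word>>7) & 0x1 = 1
id [6+:1] = (word>>6) & 0x1 = 0
rsvd [2+:4] = (word>>2) & 0xf = 9  ←
type [1+:1] = (word>>1) & 0x1 = 1
len [0+:1] = (word>>0) & 0x1 = 1

9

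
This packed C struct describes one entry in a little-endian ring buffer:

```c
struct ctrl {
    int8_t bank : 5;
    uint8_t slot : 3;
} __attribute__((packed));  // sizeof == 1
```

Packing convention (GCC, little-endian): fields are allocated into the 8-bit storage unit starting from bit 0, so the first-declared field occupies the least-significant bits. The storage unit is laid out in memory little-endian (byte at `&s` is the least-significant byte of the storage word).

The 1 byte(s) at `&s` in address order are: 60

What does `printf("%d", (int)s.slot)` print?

[0]=0x60 (little-endian) → word 0x60
bank [0+:5] = (word>>0) & 0x1f = 0
slot [5+:3] = (word>>5) & 0x7 = 3  ←

3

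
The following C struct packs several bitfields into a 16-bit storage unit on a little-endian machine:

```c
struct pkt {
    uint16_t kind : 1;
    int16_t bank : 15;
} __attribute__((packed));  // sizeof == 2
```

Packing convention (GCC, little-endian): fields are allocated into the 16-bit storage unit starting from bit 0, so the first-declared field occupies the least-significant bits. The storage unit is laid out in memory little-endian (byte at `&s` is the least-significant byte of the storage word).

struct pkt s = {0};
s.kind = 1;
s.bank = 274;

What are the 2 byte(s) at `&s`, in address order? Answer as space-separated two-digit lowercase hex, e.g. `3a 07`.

kind (1b) val=1 bits=0x1 at bit 0: 0x0001
bank (15b) val=274 bits=0x112 at bit 1: 0x0225
word = 0x0225 → little-endian bytes:
  [0]=0x25  [1]=0x02

25 02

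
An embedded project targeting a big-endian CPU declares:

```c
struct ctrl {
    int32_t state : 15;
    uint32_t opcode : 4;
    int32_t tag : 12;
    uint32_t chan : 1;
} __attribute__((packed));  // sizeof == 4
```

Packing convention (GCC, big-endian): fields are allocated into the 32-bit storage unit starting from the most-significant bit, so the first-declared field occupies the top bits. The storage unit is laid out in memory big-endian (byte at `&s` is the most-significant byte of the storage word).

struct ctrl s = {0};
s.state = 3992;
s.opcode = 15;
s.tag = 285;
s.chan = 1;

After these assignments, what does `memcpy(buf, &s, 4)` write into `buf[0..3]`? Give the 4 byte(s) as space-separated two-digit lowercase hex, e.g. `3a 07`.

1f 31 e2 3b

state:15 = 3992 → 0xf98 << 17 → word 0x1f300000
opcode:4 = 15 → 0xf << 13 → word 0x1f31e000
tag:12 = 285 → 0x11d << 1 → word 0x1f31e23a
chan:1 = 1 → 0x1 << 0 → word 0x1f31e23b
word = 0x1f31e23b → big-endian bytes:
  [0]=0x1f  [1]=0x31  [2]=0xe2  [3]=0x3b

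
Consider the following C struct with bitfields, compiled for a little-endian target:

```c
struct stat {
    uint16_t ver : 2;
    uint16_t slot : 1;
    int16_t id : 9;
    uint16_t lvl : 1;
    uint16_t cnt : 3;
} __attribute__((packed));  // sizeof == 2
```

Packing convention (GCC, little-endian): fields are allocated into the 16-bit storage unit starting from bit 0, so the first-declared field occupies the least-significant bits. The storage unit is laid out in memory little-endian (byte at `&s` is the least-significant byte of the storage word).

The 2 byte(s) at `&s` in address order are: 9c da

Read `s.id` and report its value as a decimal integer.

-173

[0]=0x9c [1]=0xda (little-endian) → word 0xda9c
ver:2 @ bit 0 → (0xda9c>>0)&0x3 = 0x0
slot:1 @ bit 2 → (0xda9c>>2)&0x1 = 0x1
id:9 @ bit 3 → (0xda9c>>3)&0x1ff = 0x153  ←
lvl:1 @ bit 12 → (0xda9c>>12)&0x1 = 0x1
cnt:3 @ bit 13 → (0xda9c>>13)&0x7 = 0x6
id signed 9b, MSB=1: 339 - 512 = -173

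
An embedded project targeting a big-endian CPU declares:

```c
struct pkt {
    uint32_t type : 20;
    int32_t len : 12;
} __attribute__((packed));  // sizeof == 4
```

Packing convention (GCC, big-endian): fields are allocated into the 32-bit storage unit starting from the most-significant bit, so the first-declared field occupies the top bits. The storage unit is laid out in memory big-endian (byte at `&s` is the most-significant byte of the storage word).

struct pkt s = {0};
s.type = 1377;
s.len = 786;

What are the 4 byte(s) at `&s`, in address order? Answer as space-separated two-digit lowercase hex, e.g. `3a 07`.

type (20b) val=1377 bits=0x561 at bit 12: 0x00561000
len (12b) val=786 bits=0x312 at bit 0: 0x00561312
word = 0x00561312 → big-endian bytes:
  [0]=0x00  [1]=0x56  [2]=0x13  [3]=0x12

00 56 13 12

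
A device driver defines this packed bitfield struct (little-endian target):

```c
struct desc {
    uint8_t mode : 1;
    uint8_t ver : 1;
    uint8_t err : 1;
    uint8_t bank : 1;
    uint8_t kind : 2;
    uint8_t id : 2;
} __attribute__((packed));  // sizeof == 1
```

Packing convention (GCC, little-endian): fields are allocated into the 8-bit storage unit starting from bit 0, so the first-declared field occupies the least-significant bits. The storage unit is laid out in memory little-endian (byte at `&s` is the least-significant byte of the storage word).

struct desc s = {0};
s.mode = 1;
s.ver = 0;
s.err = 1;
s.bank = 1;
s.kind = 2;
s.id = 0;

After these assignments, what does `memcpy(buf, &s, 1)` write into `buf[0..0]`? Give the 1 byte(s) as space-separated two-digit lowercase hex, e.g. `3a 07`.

2d

mode:1 = 1 → 0x1 << 0 → word 0x01
ver:1 = 0 → 0x0 << 1 → word 0x01
err:1 = 1 → 0x1 << 2 → word 0x05
bank:1 = 1 → 0x1 << 3 → word 0x0d
kind:2 = 2 → 0x2 << 4 → word 0x2d
id:2 = 0 → 0x0 << 6 → word 0x2d
word = 0x2d → little-endian bytes:
  [0]=0x2d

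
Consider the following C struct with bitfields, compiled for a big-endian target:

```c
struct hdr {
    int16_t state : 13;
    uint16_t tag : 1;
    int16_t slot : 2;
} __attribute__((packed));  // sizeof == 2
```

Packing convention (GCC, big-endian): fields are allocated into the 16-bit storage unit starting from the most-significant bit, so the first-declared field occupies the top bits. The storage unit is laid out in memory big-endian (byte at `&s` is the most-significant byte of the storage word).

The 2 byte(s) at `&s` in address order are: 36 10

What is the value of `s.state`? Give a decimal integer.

1730

[0]=0x36 [1]=0x10 (big-endian) → word 0x3610
state [3+:13] = (word>>3) & 0x1fff = 1730  ←
tag [2+:1] = (word>>2) & 0x1 = 0
slot [0+:2] = (word>>0) & 0x3 = 0
state signed 13b, MSB=0: value = 1730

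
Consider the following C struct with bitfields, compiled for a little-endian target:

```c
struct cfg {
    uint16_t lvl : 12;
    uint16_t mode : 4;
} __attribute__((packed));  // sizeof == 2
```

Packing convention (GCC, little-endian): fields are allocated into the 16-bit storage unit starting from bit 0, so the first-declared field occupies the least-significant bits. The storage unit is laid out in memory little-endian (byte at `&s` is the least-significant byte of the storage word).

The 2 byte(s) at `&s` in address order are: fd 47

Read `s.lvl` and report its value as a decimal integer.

2045

[0]=0xfd [1]=0x47 (little-endian) → word 0x47fd
lvl [0+:12] = (word>>0) & 0xfff = 2045  ←
mode [12+:4] = (word>>12) & 0xf = 4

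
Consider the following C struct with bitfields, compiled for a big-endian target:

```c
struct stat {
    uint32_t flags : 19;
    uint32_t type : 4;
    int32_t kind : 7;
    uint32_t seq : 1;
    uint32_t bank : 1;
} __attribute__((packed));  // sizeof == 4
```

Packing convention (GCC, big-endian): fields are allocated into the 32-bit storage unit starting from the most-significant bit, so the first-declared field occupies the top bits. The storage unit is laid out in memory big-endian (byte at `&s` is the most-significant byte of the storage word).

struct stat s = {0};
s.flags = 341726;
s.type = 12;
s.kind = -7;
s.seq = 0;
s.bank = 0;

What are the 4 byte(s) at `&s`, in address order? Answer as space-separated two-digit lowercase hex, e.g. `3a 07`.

[13+:19] flags=341726 & 0x7ffff = 0x536de; word=0xa6dbc000
[9+:4] type=12 & 0xf = 0xc; word=0xa6dbd800
[2+:7] kind=-7 & 0x7f = 0x79; word=0xa6dbd9e4
[1+:1] seq=0 & 0x1 = 0x0; word=0xa6dbd9e4
[0+:1] bank=0 & 0x1 = 0x0; word=0xa6dbd9e4
word = 0xa6dbd9e4 → big-endian bytes:
  [0]=0xa6  [1]=0xdb  [2]=0xd9  [3]=0xe4

a6 db d9 e4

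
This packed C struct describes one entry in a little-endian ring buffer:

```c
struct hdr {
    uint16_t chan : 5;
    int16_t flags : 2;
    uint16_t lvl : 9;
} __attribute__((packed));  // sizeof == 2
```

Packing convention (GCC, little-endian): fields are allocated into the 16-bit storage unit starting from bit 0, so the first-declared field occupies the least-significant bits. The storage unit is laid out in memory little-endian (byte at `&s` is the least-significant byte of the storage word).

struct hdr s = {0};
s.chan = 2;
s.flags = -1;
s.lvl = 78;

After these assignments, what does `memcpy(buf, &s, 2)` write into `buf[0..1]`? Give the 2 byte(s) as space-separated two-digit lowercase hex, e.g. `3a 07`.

62 27

chan (5b) val=2 bits=0x2 at bit 0: 0x0002
flags (2b) val=-1 bits=0x3 at bit 5: 0x0062
lvl (9b) val=78 bits=0x4e at bit 7: 0x2762
word = 0x2762 → little-endian bytes:
  [0]=0x62  [1]=0x27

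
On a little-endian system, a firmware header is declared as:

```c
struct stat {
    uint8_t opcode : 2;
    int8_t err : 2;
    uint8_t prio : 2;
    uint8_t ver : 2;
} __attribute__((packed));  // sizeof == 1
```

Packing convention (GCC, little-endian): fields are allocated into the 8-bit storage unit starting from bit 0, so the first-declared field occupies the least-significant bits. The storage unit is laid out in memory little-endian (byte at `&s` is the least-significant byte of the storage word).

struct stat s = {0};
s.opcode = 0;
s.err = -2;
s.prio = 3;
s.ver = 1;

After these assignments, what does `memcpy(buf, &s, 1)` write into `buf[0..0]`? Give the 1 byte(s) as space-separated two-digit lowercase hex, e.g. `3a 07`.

78

[0+:2] opcode=0 & 0x3 = 0x0; word=0x00
[2+:2] err=-2 & 0x3 = 0x2; word=0x08
[4+:2] prio=3 & 0x3 = 0x3; word=0x38
[6+:2] ver=1 & 0x3 = 0x1; word=0x78
word = 0x78 → little-endian bytes:
  [0]=0x78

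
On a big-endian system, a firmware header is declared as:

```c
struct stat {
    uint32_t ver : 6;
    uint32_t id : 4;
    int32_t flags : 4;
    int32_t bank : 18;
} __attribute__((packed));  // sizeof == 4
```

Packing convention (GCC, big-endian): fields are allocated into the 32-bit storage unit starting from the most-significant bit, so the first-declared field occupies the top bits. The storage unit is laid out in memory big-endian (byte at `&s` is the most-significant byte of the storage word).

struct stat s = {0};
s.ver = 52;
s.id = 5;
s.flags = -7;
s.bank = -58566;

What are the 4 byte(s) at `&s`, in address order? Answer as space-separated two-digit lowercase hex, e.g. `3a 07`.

d1 67 1b 3a

ver:6 = 52 → 0x34 << 26 → word 0xd0000000
id:4 = 5 → 0x5 << 22 → word 0xd1400000
flags:4 = -7 → 0x9 << 18 → word 0xd1640000
bank:18 = -58566 → 0x31b3a << 0 → word 0xd1671b3a
word = 0xd1671b3a → big-endian bytes:
  [0]=0xd1  [1]=0x67  [2]=0x1b  [3]=0x3a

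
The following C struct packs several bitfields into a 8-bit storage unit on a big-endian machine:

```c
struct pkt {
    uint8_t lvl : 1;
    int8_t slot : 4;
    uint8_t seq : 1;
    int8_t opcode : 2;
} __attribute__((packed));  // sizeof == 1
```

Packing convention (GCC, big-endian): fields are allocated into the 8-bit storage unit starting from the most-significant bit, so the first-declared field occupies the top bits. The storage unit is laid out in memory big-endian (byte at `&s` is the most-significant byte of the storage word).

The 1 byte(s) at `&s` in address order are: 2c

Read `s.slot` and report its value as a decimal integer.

[0]=0x2c (big-endian) → word 0x2c
lvl [7+:1] = (word>>7) & 0x1 = 0
slot [3+:4] = (word>>3) & 0xf = 5  ←
seq [2+:1] = (word>>2) & 0x1 = 1
opcode [0+:2] = (word>>0) & 0x3 = 0
slot signed 4b, MSB=0: value = 5

5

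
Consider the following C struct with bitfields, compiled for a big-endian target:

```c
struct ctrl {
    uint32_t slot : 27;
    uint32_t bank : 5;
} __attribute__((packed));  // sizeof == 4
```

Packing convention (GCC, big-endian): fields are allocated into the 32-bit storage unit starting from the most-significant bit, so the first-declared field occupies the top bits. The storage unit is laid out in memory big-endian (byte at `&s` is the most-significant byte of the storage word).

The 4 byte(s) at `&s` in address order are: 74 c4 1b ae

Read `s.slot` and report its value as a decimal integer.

[0]=0x74 [1]=0xc4 [2]=0x1b [3]=0xae (big-endian) → word 0x74c41bae
slot:27 @ bit 5 → (0x74c41bae>>5)&0x7ffffff = 0x3a620dd  ←
bank:5 @ bit 0 → (0x74c41bae>>0)&0x1f = 0xe

61219037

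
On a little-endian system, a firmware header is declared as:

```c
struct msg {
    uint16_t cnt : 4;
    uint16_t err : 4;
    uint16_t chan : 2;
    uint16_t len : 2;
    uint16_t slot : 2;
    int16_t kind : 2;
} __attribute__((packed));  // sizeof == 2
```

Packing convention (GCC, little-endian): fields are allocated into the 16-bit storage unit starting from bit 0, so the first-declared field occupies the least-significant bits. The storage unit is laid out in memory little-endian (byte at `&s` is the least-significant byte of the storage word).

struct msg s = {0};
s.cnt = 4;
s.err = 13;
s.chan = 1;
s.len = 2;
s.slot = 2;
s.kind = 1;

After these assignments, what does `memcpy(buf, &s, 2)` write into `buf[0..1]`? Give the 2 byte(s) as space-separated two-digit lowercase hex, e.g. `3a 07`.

d4 69

[0+:4] cnt=4 & 0xf = 0x4; word=0x0004
[4+:4] err=13 & 0xf = 0xd; word=0x00d4
[8+:2] chan=1 & 0x3 = 0x1; word=0x01d4
[10+:2] len=2 & 0x3 = 0x2; word=0x09d4
[12+:2] slot=2 & 0x3 = 0x2; word=0x29d4
[14+:2] kind=1 & 0x3 = 0x1; word=0x69d4
word = 0x69d4 → little-endian bytes:
  [0]=0xd4  [1]=0x69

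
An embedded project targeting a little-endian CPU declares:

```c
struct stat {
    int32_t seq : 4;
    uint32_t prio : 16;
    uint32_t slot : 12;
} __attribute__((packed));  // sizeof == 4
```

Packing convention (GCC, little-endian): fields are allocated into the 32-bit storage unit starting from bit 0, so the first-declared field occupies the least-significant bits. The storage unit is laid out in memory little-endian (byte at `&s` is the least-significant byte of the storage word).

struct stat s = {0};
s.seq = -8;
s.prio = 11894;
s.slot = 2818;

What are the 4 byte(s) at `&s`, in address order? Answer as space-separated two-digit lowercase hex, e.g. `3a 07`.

68 e7 22 b0

[0+:4] seq=-8 & 0xf = 0x8; word=0x00000008
[4+:16] prio=11894 & 0xffff = 0x2e76; word=0x0002e768
[20+:12] slot=2818 & 0xfff = 0xb02; word=0xb022e768
word = 0xb022e768 → little-endian bytes:
  [0]=0x68  [1]=0xe7  [2]=0x22  [3]=0xb0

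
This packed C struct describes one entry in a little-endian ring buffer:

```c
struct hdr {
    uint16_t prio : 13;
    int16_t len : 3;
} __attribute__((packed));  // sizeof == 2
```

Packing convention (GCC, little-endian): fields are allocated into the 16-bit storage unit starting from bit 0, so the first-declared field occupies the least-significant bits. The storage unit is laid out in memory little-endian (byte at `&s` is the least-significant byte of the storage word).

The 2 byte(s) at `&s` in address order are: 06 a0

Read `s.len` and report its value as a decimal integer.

[0]=0x06 [1]=0xa0 (little-endian) → word 0xa006
prio:13 @ bit 0 → (0xa006>>0)&0x1fff = 0x6
len:3 @ bit 13 → (0xa006>>13)&0x7 = 0x5  ←
len signed 3b, MSB=1: 5 - 8 = -3

-3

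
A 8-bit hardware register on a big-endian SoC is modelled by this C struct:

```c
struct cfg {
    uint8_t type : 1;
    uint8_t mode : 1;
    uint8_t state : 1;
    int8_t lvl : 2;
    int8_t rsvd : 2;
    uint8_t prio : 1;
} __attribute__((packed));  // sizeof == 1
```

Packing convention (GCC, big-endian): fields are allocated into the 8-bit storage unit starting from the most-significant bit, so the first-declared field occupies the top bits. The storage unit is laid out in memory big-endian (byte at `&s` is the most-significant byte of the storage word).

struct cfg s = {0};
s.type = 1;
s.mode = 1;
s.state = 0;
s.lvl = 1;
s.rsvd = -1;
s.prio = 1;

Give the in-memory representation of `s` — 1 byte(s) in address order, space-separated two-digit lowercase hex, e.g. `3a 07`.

type:1 = 1 → 0x1 << 7 → word 0x80
mode:1 = 1 → 0x1 << 6 → word 0xc0
state:1 = 0 → 0x0 << 5 → word 0xc0
lvl:2 = 1 → 0x1 << 3 → word 0xc8
rsvd:2 = -1 → 0x3 << 1 → word 0xce
prio:1 = 1 → 0x1 << 0 → word 0xcf
word = 0xcf → big-endian bytes:
  [0]=0xcf

cf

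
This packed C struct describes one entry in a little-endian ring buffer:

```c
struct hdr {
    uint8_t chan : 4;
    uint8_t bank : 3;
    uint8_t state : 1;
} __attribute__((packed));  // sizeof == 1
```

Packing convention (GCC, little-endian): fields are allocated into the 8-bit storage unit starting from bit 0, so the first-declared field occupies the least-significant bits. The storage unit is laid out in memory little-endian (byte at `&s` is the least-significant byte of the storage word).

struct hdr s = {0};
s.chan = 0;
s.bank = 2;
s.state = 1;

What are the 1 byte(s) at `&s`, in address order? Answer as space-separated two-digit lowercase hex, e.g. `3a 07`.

a0

chan (4b) val=0 bits=0x0 at bit 0: 0x00
bank (3b) val=2 bits=0x2 at bit 4: 0x20
state (1b) val=1 bits=0x1 at bit 7: 0xa0
word = 0xa0 → little-endian bytes:
  [0]=0xa0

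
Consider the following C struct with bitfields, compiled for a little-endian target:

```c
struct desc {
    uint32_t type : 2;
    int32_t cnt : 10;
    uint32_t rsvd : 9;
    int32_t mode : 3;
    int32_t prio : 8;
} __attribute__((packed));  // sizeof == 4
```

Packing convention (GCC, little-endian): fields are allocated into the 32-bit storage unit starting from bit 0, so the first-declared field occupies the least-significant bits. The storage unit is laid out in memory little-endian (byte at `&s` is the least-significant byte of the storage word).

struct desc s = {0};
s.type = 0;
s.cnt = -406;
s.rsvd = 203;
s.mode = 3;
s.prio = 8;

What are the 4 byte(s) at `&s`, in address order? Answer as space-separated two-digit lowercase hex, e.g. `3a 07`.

type:2 = 0 → 0x0 << 0 → word 0x00000000
cnt:10 = -406 → 0x26a << 2 → word 0x000009a8
rsvd:9 = 203 → 0xcb << 12 → word 0x000cb9a8
mode:3 = 3 → 0x3 << 21 → word 0x006cb9a8
prio:8 = 8 → 0x8 << 24 → word 0x086cb9a8
word = 0x086cb9a8 → little-endian bytes:
  [0]=0xa8  [1]=0xb9  [2]=0x6c  [3]=0x08

a8 b9 6c 08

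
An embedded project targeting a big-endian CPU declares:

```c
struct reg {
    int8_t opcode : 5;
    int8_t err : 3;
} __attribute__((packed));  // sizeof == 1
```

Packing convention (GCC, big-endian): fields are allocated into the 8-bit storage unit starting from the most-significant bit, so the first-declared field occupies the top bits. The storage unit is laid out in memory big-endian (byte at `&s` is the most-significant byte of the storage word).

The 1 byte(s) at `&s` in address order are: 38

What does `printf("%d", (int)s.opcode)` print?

7

[0]=0x38 (big-endian) → word 0x38
opcode [3+:5] = (word>>3) & 0x1f = 7  ←
err [0+:3] = (word>>0) & 0x7 = 0
opcode signed 5b, MSB=0: value = 7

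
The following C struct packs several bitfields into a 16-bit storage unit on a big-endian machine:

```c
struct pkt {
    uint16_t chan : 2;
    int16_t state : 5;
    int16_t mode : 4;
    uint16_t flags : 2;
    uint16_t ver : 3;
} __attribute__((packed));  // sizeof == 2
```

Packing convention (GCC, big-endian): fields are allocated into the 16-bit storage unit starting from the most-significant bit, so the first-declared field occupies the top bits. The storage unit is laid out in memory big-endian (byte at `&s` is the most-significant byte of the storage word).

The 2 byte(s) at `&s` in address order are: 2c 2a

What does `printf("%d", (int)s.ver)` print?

2

[0]=0x2c [1]=0x2a (big-endian) → word 0x2c2a
chan [14+:2] = (word>>14) & 0x3 = 0
state [9+:5] = (word>>9) & 0x1f = 22
mode [5+:4] = (word>>5) & 0xf = 1
flags [3+:2] = (word>>3) & 0x3 = 1
ver [0+:3] = (word>>0) & 0x7 = 2  ←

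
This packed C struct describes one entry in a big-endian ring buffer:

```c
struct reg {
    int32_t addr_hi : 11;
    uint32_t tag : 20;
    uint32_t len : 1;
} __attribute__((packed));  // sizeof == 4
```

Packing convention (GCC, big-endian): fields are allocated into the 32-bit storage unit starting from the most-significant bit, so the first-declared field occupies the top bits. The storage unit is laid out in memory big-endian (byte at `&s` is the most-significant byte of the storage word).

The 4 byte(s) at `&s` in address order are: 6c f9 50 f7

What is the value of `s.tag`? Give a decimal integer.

[0]=0x6c [1]=0xf9 [2]=0x50 [3]=0xf7 (big-endian) → word 0x6cf950f7
addr_hi [21+:11] = (word>>21) & 0x7ff = 871
tag [1+:20] = (word>>1) & 0xfffff = 829563  ←
len [0+:1] = (word>>0) & 0x1 = 1

829563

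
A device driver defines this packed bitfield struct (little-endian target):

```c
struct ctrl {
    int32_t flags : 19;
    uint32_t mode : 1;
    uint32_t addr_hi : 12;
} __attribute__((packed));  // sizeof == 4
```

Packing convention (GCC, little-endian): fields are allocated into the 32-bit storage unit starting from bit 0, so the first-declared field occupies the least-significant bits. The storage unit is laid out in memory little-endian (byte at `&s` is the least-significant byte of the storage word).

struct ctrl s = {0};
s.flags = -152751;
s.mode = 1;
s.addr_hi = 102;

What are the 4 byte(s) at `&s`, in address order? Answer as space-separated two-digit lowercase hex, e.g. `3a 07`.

51 ab 6d 06

flags (19b) val=-152751 bits=0x5ab51 at bit 0: 0x0005ab51
mode (1b) val=1 bits=0x1 at bit 19: 0x000dab51
addr_hi (12b) val=102 bits=0x66 at bit 20: 0x066dab51
word = 0x066dab51 → little-endian bytes:
  [0]=0x51  [1]=0xab  [2]=0x6d  [3]=0x06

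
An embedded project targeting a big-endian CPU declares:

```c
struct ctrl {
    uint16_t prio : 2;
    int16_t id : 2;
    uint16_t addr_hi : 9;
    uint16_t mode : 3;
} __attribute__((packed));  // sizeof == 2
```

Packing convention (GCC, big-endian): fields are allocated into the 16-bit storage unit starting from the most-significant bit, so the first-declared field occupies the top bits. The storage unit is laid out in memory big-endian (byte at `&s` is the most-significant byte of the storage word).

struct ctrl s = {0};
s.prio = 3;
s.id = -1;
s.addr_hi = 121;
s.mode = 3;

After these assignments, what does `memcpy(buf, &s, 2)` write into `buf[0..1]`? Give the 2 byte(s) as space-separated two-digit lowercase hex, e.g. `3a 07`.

f3 cb

prio:2 = 3 → 0x3 << 14 → word 0xc000
id:2 = -1 → 0x3 << 12 → word 0xf000
addr_hi:9 = 121 → 0x79 << 3 → word 0xf3c8
mode:3 = 3 → 0x3 << 0 → word 0xf3cb
word = 0xf3cb → big-endian bytes:
  [0]=0xf3  [1]=0xcb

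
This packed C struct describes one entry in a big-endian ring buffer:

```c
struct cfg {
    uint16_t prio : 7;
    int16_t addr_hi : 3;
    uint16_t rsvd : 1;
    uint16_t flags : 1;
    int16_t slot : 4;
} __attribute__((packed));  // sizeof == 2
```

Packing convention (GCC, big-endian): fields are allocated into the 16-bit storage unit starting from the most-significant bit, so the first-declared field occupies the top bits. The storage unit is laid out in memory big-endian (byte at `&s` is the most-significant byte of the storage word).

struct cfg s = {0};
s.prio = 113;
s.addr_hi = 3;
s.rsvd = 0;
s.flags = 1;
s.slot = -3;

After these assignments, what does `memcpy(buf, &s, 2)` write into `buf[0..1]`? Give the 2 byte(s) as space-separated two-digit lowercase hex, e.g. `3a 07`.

[9+:7] prio=113 & 0x7f = 0x71; word=0xe200
[6+:3] addr_hi=3 & 0x7 = 0x3; word=0xe2c0
[5+:1] rsvd=0 & 0x1 = 0x0; word=0xe2c0
[4+:1] flags=1 & 0x1 = 0x1; word=0xe2d0
[0+:4] slot=-3 & 0xf = 0xd; word=0xe2dd
word = 0xe2dd → big-endian bytes:
  [0]=0xe2  [1]=0xdd

e2 dd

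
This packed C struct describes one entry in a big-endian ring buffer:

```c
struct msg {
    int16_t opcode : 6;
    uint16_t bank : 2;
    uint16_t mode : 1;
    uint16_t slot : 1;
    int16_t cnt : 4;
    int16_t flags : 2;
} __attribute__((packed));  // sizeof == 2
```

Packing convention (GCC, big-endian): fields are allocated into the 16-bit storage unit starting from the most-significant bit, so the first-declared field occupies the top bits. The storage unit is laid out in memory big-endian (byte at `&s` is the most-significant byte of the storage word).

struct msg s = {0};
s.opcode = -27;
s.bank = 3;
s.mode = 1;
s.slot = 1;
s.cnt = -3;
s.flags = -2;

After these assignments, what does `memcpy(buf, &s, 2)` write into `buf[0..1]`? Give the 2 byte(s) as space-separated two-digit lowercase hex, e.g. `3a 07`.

opcode (6b) val=-27 bits=0x25 at bit 10: 0x9400
bank (2b) val=3 bits=0x3 at bit 8: 0x9700
mode (1b) val=1 bits=0x1 at bit 7: 0x9780
slot (1b) val=1 bits=0x1 at bit 6: 0x97c0
cnt (4b) val=-3 bits=0xd at bit 2: 0x97f4
flags (2b) val=-2 bits=0x2 at bit 0: 0x97f6
word = 0x97f6 → big-endian bytes:
  [0]=0x97  [1]=0xf6

97 f6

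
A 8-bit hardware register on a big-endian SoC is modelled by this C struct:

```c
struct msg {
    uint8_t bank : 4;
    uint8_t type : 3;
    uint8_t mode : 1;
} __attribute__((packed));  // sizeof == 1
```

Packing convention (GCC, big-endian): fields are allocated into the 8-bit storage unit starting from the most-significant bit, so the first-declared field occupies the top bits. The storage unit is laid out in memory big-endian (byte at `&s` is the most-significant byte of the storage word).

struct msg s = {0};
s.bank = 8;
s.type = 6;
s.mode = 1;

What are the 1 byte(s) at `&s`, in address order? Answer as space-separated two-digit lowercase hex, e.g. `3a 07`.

[4+:4] bank=8 & 0xf = 0x8; word=0x80
[1+:3] type=6 & 0x7 = 0x6; word=0x8c
[0+:1] mode=1 & 0x1 = 0x1; word=0x8d
word = 0x8d → big-endian bytes:
  [0]=0x8d

8d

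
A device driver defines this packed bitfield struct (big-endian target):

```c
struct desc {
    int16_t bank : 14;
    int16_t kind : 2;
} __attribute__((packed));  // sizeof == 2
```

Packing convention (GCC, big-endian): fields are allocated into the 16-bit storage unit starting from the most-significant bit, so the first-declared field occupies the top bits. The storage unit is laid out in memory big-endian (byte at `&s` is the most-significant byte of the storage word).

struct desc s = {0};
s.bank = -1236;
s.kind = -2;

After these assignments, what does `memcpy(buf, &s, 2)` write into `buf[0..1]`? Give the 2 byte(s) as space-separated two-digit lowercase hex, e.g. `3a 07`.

bank (14b) val=-1236 bits=0x3b2c at bit 2: 0xecb0
kind (2b) val=-2 bits=0x2 at bit 0: 0xecb2
word = 0xecb2 → big-endian bytes:
  [0]=0xec  [1]=0xb2

ec b2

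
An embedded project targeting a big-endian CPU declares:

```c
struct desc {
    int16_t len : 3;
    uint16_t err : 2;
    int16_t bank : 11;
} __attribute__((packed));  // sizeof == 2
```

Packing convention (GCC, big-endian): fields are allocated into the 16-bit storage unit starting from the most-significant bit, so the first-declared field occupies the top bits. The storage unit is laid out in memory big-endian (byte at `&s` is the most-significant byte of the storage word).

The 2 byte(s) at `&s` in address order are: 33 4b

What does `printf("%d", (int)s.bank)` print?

843

[0]=0x33 [1]=0x4b (big-endian) → word 0x334b
len [13+:3] = (word>>13) & 0x7 = 1
err [11+:2] = (word>>11) & 0x3 = 2
bank [0+:11] = (word>>0) & 0x7ff = 843  ←
bank signed 11b, MSB=0: value = 843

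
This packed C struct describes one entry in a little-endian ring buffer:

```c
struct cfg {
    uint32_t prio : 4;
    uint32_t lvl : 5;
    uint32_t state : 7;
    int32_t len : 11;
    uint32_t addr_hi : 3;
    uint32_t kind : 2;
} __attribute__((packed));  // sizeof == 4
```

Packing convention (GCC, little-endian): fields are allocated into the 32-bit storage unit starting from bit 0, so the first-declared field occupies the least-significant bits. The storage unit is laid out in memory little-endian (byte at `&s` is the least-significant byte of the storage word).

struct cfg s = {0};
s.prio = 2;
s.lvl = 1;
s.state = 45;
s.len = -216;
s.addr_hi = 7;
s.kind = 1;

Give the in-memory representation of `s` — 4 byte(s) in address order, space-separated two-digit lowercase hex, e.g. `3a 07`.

12 5a 28 7f

prio:4 = 2 → 0x2 << 0 → word 0x00000002
lvl:5 = 1 → 0x1 << 4 → word 0x00000012
state:7 = 45 → 0x2d << 9 → word 0x00005a12
len:11 = -216 → 0x728 << 16 → word 0x07285a12
addr_hi:3 = 7 → 0x7 << 27 → word 0x3f285a12
kind:2 = 1 → 0x1 << 30 → word 0x7f285a12
word = 0x7f285a12 → little-endian bytes:
  [0]=0x12  [1]=0x5a  [2]=0x28  [3]=0x7f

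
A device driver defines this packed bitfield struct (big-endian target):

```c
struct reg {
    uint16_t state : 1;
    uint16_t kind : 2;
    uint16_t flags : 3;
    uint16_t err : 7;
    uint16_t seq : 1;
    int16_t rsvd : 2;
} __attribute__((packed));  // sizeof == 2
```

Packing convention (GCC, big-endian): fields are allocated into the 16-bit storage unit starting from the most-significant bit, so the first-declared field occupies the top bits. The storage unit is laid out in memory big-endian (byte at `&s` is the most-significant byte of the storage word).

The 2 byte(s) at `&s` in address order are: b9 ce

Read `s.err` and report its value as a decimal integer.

57

[0]=0xb9 [1]=0xce (big-endian) → word 0xb9ce
state [15+:1] = (word>>15) & 0x1 = 1
kind [13+:2] = (word>>13) & 0x3 = 1
flags [10+:3] = (word>>10) & 0x7 = 6
err [3+:7] = (word>>3) & 0x7f = 57  ←
seq [2+:1] = (word>>2) & 0x1 = 1
rsvd [0+:2] = (word>>0) & 0x3 = 2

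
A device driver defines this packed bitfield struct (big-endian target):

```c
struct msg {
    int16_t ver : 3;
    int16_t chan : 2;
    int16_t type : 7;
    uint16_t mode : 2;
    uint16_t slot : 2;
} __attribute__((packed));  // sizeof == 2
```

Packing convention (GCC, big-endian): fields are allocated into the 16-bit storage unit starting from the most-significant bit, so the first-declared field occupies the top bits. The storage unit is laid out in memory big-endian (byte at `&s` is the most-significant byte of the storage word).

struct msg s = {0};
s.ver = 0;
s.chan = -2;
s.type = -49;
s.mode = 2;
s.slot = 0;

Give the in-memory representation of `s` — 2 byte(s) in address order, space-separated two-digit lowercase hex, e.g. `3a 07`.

[13+:3] ver=0 & 0x7 = 0x0; word=0x0000
[11+:2] chan=-2 & 0x3 = 0x2; word=0x1000
[4+:7] type=-49 & 0x7f = 0x4f; word=0x14f0
[2+:2] mode=2 & 0x3 = 0x2; word=0x14f8
[0+:2] slot=0 & 0x3 = 0x0; word=0x14f8
word = 0x14f8 → big-endian bytes:
  [0]=0x14  [1]=0xf8

14 f8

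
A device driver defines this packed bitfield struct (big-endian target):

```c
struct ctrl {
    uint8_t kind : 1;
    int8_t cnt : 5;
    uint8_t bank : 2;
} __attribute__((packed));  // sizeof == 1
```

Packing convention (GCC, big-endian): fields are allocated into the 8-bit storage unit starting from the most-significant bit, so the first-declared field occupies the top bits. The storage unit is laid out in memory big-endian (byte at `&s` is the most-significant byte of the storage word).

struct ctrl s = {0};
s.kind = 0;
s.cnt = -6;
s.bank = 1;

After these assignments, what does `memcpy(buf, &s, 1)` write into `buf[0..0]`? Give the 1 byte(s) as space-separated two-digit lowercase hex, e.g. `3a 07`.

69

kind (1b) val=0 bits=0x0 at bit 7: 0x00
cnt (5b) val=-6 bits=0x1a at bit 2: 0x68
bank (2b) val=1 bits=0x1 at bit 0: 0x69
word = 0x69 → big-endian bytes:
  [0]=0x69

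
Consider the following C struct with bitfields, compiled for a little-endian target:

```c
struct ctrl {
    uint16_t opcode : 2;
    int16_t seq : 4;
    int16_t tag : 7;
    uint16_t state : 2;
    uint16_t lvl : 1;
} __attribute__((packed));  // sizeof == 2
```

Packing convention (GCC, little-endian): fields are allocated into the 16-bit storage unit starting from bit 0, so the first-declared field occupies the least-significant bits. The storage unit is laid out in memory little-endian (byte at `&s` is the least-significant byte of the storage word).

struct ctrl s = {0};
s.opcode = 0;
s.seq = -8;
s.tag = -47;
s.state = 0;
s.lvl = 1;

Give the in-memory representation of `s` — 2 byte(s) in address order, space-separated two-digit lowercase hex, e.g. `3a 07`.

[0+:2] opcode=0 & 0x3 = 0x0; word=0x0000
[2+:4] seq=-8 & 0xf = 0x8; word=0x0020
[6+:7] tag=-47 & 0x7f = 0x51; word=0x1460
[13+:2] state=0 & 0x3 = 0x0; word=0x1460
[15+:1] lvl=1 & 0x1 = 0x1; word=0x9460
word = 0x9460 → little-endian bytes:
  [0]=0x60  [1]=0x94

60 94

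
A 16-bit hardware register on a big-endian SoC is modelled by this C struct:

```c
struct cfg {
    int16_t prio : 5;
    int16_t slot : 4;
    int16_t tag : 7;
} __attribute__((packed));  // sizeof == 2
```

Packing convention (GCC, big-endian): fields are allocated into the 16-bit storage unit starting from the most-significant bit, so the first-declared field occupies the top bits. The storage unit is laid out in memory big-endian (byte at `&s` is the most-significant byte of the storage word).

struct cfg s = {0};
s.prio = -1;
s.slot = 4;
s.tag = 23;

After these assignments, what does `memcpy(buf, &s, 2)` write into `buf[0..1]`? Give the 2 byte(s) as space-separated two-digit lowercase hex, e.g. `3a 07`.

fa 17

[11+:5] prio=-1 & 0x1f = 0x1f; word=0xf800
[7+:4] slot=4 & 0xf = 0x4; word=0xfa00
[0+:7] tag=23 & 0x7f = 0x17; word=0xfa17
word = 0xfa17 → big-endian bytes:
  [0]=0xfa  [1]=0x17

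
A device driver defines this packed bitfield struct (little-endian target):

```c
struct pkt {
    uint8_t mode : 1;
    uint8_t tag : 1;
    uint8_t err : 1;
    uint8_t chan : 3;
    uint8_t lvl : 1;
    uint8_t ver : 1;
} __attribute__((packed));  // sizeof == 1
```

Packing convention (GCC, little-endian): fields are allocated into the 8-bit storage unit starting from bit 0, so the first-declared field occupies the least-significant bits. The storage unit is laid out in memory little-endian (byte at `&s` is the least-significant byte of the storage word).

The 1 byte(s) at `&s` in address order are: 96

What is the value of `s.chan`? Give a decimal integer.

2

[0]=0x96 (little-endian) → word 0x96
mode:1 @ bit 0 → (0x96>>0)&0x1 = 0x0
tag:1 @ bit 1 → (0x96>>1)&0x1 = 0x1
err:1 @ bit 2 → (0x96>>2)&0x1 = 0x1
chan:3 @ bit 3 → (0x96>>3)&0x7 = 0x2  ←
lvl:1 @ bit 6 → (0x96>>6)&0x1 = 0x0
ver:1 @ bit 7 → (0x96>>7)&0x1 = 0x1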